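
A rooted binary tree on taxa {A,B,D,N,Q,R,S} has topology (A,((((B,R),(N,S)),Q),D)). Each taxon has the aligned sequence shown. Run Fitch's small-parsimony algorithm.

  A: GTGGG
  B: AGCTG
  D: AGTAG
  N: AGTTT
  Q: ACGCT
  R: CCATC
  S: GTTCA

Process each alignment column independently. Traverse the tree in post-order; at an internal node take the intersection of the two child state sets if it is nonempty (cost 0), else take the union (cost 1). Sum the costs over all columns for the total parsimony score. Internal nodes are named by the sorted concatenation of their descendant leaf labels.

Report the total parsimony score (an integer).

19

[col 0] BR: children B:{A}, R:{C} ∪→ {A,C}; cost 1
[col 0] NS: children N:{A}, S:{G} ∪→ {A,G}; cost 1
[col 0] BNRS: children BR:{A,C}, NS:{A,G} ∩→ {A}; cost 0
[col 0] BNQRS: children BNRS:{A}, Q:{A} ∩→ {A}; cost 0
[col 0] BDNQRS: children BNQRS:{A}, D:{A} ∩→ {A}; cost 0
[col 0] ABDNQRS: children A:{G}, BDNQRS:{A} ∪→ {A,G}; cost 1
[col 1] BR: children B:{G}, R:{C} ∪→ {C,G}; cost 1
[col 1] NS: children N:{G}, S:{T} ∪→ {G,T}; cost 1
[col 1] BNRS: children BR:{C,G}, NS:{G,T} ∩→ {G}; cost 0
[col 1] BNQRS: children BNRS:{G}, Q:{C} ∪→ {C,G}; cost 1
[col 1] BDNQRS: children BNQRS:{C,G}, D:{G} ∩→ {G}; cost 0
[col 1] ABDNQRS: children A:{T}, BDNQRS:{G} ∪→ {G,T}; cost 1
[col 2] BR: children B:{C}, R:{A} ∪→ {A,C}; cost 1
[col 2] NS: children N:{T}, S:{T} ∩→ {T}; cost 0
[col 2] BNRS: children BR:{A,C}, NS:{T} ∪→ {A,C,T}; cost 1
[col 2] BNQRS: children BNRS:{A,C,T}, Q:{G} ∪→ {A,C,G,T}; cost 1
[col 2] BDNQRS: children BNQRS:{A,C,G,T}, D:{T} ∩→ {T}; cost 0
[col 2] ABDNQRS: children A:{G}, BDNQRS:{T} ∪→ {G,T}; cost 1
[col 3] BR: children B:{T}, R:{T} ∩→ {T}; cost 0
[col 3] NS: children N:{T}, S:{C} ∪→ {C,T}; cost 1
[col 3] BNRS: children BR:{T}, NS:{C,T} ∩→ {T}; cost 0
[col 3] BNQRS: children BNRS:{T}, Q:{C} ∪→ {C,T}; cost 1
[col 3] BDNQRS: children BNQRS:{C,T}, D:{A} ∪→ {A,C,T}; cost 1
[col 3] ABDNQRS: children A:{G}, BDNQRS:{A,C,T} ∪→ {A,C,G,T}; cost 1
[col 4] BR: children B:{G}, R:{C} ∪→ {C,G}; cost 1
[col 4] NS: children N:{T}, S:{A} ∪→ {A,T}; cost 1
[col 4] BNRS: children BR:{C,G}, NS:{A,T} ∪→ {A,C,G,T}; cost 1
[col 4] BNQRS: children BNRS:{A,C,G,T}, Q:{T} ∩→ {T}; cost 0
[col 4] BDNQRS: children BNQRS:{T}, D:{G} ∪→ {G,T}; cost 1
[col 4] ABDNQRS: children A:{G}, BDNQRS:{G,T} ∩→ {G}; cost 0
per-site changes: [3, 4, 4, 4, 4]; total = 19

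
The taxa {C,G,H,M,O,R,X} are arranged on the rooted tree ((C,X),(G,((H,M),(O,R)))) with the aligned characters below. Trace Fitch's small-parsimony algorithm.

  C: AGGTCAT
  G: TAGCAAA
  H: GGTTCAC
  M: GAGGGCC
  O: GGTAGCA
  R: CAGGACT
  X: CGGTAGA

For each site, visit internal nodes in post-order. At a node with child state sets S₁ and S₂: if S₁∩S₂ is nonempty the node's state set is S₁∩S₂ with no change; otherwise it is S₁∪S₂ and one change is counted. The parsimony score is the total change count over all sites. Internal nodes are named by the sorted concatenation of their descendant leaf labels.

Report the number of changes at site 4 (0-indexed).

site 0, node CX: C={A} ∪ X={C} → {A,C} (+1)
site 0, node HM: H={G} ∩ M={G} → {G} (+0)
site 0, node OR: O={G} ∪ R={C} → {C,G} (+1)
site 0, node HMOR: HM={G} ∩ OR={C,G} → {G} (+0)
site 0, node GHMOR: G={T} ∪ HMOR={G} → {G,T} (+1)
site 0, node CGHMORX: CX={A,C} ∪ GHMOR={G,T} → {A,C,G,T} (+1)
site 1, node CX: C={G} ∩ X={G} → {G} (+0)
site 1, node HM: H={G} ∪ M={A} → {A,G} (+1)
site 1, node OR: O={G} ∪ R={A} → {A,G} (+1)
site 1, node HMOR: HM={A,G} ∩ OR={A,G} → {A,G} (+0)
site 1, node GHMOR: G={A} ∩ HMOR={A,G} → {A} (+0)
site 1, node CGHMORX: CX={G} ∪ GHMOR={A} → {A,G} (+1)
site 2, node CX: C={G} ∩ X={G} → {G} (+0)
site 2, node HM: H={T} ∪ M={G} → {G,T} (+1)
site 2, node OR: O={T} ∪ R={G} → {G,T} (+1)
site 2, node HMOR: HM={G,T} ∩ OR={G,T} → {G,T} (+0)
site 2, node GHMOR: G={G} ∩ HMOR={G,T} → {G} (+0)
site 2, node CGHMORX: CX={G} ∩ GHMOR={G} → {G} (+0)
site 3, node CX: C={T} ∩ X={T} → {T} (+0)
site 3, node HM: H={T} ∪ M={G} → {G,T} (+1)
site 3, node OR: O={A} ∪ R={G} → {A,G} (+1)
site 3, node HMOR: HM={G,T} ∩ OR={A,G} → {G} (+0)
site 3, node GHMOR: G={C} ∪ HMOR={G} → {C,G} (+1)
site 3, node CGHMORX: CX={T} ∪ GHMOR={C,G} → {C,G,T} (+1)
site 4, node CX: C={C} ∪ X={A} → {A,C} (+1)
site 4, node HM: H={C} ∪ M={G} → {C,G} (+1)
site 4, node OR: O={G} ∪ R={A} → {A,G} (+1)
site 4, node HMOR: HM={C,G} ∩ OR={A,G} → {G} (+0)
site 4, node GHMOR: G={A} ∪ HMOR={G} → {A,G} (+1)
site 4, node CGHMORX: CX={A,C} ∩ GHMOR={A,G} → {A} (+0)
site 5, node CX: C={A} ∪ X={G} → {A,G} (+1)
site 5, node HM: H={A} ∪ M={C} → {A,C} (+1)
site 5, node OR: O={C} ∩ R={C} → {C} (+0)
site 5, node HMOR: HM={A,C} ∩ OR={C} → {C} (+0)
site 5, node GHMOR: G={A} ∪ HMOR={C} → {A,C} (+1)
site 5, node CGHMORX: CX={A,G} ∩ GHMOR={A,C} → {A} (+0)
site 6, node CX: C={T} ∪ X={A} → {A,T} (+1)
site 6, node HM: H={C} ∩ M={C} → {C} (+0)
site 6, node OR: O={A} ∪ R={T} → {A,T} (+1)
site 6, node HMOR: HM={C} ∪ OR={A,T} → {A,C,T} (+1)
site 6, node GHMOR: G={A} ∩ HMOR={A,C,T} → {A} (+0)
site 6, node CGHMORX: CX={A,T} ∩ GHMOR={A} → {A} (+0)
per-site changes: [4, 3, 2, 4, 4, 3, 3]; total = 23

4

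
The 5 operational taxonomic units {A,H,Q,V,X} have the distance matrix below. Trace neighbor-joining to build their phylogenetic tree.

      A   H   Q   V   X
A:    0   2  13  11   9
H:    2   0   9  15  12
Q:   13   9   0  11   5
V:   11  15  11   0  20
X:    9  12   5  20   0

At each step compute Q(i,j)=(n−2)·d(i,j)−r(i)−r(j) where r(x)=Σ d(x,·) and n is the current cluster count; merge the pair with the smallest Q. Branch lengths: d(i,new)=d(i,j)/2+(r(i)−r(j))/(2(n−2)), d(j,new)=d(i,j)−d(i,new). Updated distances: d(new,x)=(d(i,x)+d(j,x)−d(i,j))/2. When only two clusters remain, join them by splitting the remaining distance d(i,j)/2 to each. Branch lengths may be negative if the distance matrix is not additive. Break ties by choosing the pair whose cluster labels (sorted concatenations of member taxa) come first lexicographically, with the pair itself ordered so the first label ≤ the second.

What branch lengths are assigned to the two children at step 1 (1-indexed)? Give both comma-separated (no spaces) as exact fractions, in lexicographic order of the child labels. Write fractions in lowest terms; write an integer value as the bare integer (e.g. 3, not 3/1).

7/6,23/6

step 1: merge (Q,X) at d=5, Q=-69; branch lengths Q→7/6, X→23/6; new cluster QX
  updated: d(A,QX)=17/2, d(H,QX)=8, d(QX,V)=13
step 2: merge (A,H) at d=2, Q=-85/2; branch lengths A→1/8, H→15/8; new cluster AH
  updated: d(AH,QX)=29/4, d(AH,V)=12
step 3: merge (AH,QX) at d=29/4, Q=-129/4; branch lengths AH→25/8, QX→33/8; new cluster AHQX
  updated: d(AHQX,V)=71/8
step 4: merge (AHQX,V) at d=71/8; branch lengths AHQX→71/16, V→71/16; new cluster AHQVX
final tree: (((A:1/8,H:15/8):25/8,(Q:7/6,X:23/6):33/8):71/16,V:71/16)
total length: 185/8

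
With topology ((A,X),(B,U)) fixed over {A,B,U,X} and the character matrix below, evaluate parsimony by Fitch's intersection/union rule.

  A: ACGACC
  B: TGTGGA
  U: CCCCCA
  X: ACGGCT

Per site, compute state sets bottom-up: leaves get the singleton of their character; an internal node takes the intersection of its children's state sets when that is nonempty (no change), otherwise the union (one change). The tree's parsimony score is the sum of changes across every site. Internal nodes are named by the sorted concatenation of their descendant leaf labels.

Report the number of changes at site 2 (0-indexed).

[col 0] AX: children A:{A}, X:{A} ∩→ {A}; cost 0
[col 0] BU: children B:{T}, U:{C} ∪→ {C,T}; cost 1
[col 0] ABUX: children AX:{A}, BU:{C,T} ∪→ {A,C,T}; cost 1
[col 1] AX: children A:{C}, X:{C} ∩→ {C}; cost 0
[col 1] BU: children B:{G}, U:{C} ∪→ {C,G}; cost 1
[col 1] ABUX: children AX:{C}, BU:{C,G} ∩→ {C}; cost 0
[col 2] AX: children A:{G}, X:{G} ∩→ {G}; cost 0
[col 2] BU: children B:{T}, U:{C} ∪→ {C,T}; cost 1
[col 2] ABUX: children AX:{G}, BU:{C,T} ∪→ {C,G,T}; cost 1
[col 3] AX: children A:{A}, X:{G} ∪→ {A,G}; cost 1
[col 3] BU: children B:{G}, U:{C} ∪→ {C,G}; cost 1
[col 3] ABUX: children AX:{A,G}, BU:{C,G} ∩→ {G}; cost 0
[col 4] AX: children A:{C}, X:{C} ∩→ {C}; cost 0
[col 4] BU: children B:{G}, U:{C} ∪→ {C,G}; cost 1
[col 4] ABUX: children AX:{C}, BU:{C,G} ∩→ {C}; cost 0
[col 5] AX: children A:{C}, X:{T} ∪→ {C,T}; cost 1
[col 5] BU: children B:{A}, U:{A} ∩→ {A}; cost 0
[col 5] ABUX: children AX:{C,T}, BU:{A} ∪→ {A,C,T}; cost 1
per-site changes: [2, 1, 2, 2, 1, 2]; total = 10

2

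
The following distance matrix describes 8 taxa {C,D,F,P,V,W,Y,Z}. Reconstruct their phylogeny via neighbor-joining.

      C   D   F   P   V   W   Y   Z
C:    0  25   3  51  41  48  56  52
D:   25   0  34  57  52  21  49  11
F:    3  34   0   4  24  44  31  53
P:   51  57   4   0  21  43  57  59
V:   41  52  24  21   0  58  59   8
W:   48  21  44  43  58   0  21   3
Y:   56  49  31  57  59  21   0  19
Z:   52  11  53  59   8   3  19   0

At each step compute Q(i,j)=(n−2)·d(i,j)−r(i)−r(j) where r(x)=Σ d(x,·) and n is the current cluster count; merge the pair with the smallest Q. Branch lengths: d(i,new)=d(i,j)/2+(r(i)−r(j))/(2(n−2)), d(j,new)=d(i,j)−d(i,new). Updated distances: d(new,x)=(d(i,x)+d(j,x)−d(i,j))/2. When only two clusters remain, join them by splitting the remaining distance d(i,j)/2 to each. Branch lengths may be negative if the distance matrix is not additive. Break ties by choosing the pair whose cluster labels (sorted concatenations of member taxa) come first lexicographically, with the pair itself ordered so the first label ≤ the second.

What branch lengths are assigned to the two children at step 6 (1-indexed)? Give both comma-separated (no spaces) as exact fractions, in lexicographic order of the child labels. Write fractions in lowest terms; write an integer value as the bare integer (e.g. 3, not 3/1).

1. join F+P (d=4, Q=-461) ⇒ FP; edges |F|=-25/4, |P|=41/4
  updated: d(C,FP)=25, d(D,FP)=87/2, d(FP,V)=41/2, d(FP,W)=83/2, d(FP,Y)=42, d(FP,Z)=54
2. join FP+V (d=41/2, Q=-725/2) ⇒ FPV; edges |FP|=181/20, |V|=229/20
  updated: d(C,FPV)=91/4, d(D,FPV)=75/2, d(FPV,W)=79/2, d(FPV,Y)=161/4, d(FPV,Z)=83/4
3. join C+FPV (d=91/4, Q=-547/2) ⇒ CFPV; edges |C|=67/4, |FPV|=6
  updated: d(CFPV,D)=159/8, d(CFPV,W)=259/8, d(CFPV,Y)=147/4, d(CFPV,Z)=25
4. join CFPV+D (d=159/8, Q=-621/4) ⇒ CDFPV; edges |CFPV|=97/8, |D|=31/4
  updated: d(CDFPV,W)=67/4, d(CDFPV,Y)=527/16, d(CDFPV,Z)=129/16
5. join CDFPV+Z (d=129/16, Q=-1147/16) ⇒ CDFPVZ; edges |CDFPV|=701/64, |Z|=-185/64
  updated: d(CDFPVZ,W)=187/32, d(CDFPVZ,Y)=351/16
6. join CDFPVZ+W (d=187/32, Q=-1561/32) ⇒ CDFPVWZ; edges |CDFPVZ|=217/64, |W|=157/64
  updated: d(CDFPVWZ,Y)=1187/64
7. join CDFPVWZ+Y (d=1187/64) ⇒ CDFPVWYZ; edges |CDFPVWZ|=1187/128, |Y|=1187/128
final tree: (((((C:67/4,((F:-25/4,P:41/4):181/20,V:229/20):6):97/8,D:31/4):701/64,Z:-185/64):217/64,W:157/64):1187/128,Y:1187/128)
total length: 6373/64

217/64,157/64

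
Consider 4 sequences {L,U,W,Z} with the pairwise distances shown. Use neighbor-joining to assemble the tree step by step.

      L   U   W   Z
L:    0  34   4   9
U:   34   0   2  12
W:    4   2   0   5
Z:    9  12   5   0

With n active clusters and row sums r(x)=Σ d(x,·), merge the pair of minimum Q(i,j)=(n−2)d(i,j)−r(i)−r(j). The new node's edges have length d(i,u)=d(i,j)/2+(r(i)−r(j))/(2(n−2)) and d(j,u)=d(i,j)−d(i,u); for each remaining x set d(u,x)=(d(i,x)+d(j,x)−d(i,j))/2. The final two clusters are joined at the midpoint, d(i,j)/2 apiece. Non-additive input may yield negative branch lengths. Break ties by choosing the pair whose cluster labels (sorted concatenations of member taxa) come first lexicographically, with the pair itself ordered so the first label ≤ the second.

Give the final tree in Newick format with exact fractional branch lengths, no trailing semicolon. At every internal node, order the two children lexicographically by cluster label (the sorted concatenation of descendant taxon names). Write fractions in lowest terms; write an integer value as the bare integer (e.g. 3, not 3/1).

1. join L+Z (d=9, Q=-55) ⇒ LZ; edges |L|=39/4, |Z|=-3/4
  updated: d(LZ,U)=37/2, d(LZ,W)=0
2. join LZ+U (d=37/2, Q=-41/2) ⇒ LUZ; edges |LZ|=33/4, |U|=41/4
  updated: d(LUZ,W)=-33/4
3. join LUZ+W (d=-33/4) ⇒ LUWZ; edges |LUZ|=-33/8, |W|=-33/8
final tree: (((L:39/4,Z:-3/4):33/4,U:41/4):-33/8,W:-33/8)
total length: 77/4

(((L:39/4,Z:-3/4):33/4,U:41/4):-33/8,W:-33/8)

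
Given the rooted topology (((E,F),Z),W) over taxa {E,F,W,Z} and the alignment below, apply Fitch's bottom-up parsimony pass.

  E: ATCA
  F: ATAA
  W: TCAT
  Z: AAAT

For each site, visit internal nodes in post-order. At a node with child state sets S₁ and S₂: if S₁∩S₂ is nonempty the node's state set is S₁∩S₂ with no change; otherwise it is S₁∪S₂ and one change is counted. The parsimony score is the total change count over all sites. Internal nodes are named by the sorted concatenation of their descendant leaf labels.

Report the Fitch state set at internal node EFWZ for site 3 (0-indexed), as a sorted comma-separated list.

T

site 0, node EF: E={A} ∩ F={A} → {A} (+0)
site 0, node EFZ: EF={A} ∩ Z={A} → {A} (+0)
site 0, node EFWZ: EFZ={A} ∪ W={T} → {A,T} (+1)
site 1, node EF: E={T} ∩ F={T} → {T} (+0)
site 1, node EFZ: EF={T} ∪ Z={A} → {A,T} (+1)
site 1, node EFWZ: EFZ={A,T} ∪ W={C} → {A,C,T} (+1)
site 2, node EF: E={C} ∪ F={A} → {A,C} (+1)
site 2, node EFZ: EF={A,C} ∩ Z={A} → {A} (+0)
site 2, node EFWZ: EFZ={A} ∩ W={A} → {A} (+0)
site 3, node EF: E={A} ∩ F={A} → {A} (+0)
site 3, node EFZ: EF={A} ∪ Z={T} → {A,T} (+1)
site 3, node EFWZ: EFZ={A,T} ∩ W={T} → {T} (+0)
per-site changes: [1, 2, 1, 1]; total = 5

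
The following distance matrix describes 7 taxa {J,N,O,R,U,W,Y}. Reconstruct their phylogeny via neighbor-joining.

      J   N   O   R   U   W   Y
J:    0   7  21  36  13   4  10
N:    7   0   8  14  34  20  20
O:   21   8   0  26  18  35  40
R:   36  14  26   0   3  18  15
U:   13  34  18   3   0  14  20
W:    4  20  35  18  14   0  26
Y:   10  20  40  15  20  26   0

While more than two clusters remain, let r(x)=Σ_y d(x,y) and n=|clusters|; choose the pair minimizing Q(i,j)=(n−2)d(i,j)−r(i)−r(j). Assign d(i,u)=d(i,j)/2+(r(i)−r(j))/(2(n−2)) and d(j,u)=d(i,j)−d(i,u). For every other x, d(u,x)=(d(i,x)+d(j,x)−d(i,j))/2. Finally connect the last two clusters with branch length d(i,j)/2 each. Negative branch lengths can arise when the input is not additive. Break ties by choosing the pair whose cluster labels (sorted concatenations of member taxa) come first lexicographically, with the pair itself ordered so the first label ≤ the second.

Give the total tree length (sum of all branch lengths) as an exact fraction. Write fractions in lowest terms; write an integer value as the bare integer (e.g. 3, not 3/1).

791/16

1. join N+O (d=8, Q=-211) ⇒ NO; edges |N|=-1/2, |O|=17/2
  updated: d(J,NO)=10, d(NO,R)=16, d(NO,U)=22, d(NO,W)=47/2, d(NO,Y)=26
2. join R+U (d=3, Q=-148) ⇒ RU; edges |R|=7/2, |U|=-1/2
  updated: d(J,RU)=23, d(NO,RU)=35/2, d(RU,W)=29/2, d(RU,Y)=16
3. join J+W (d=4, Q=-103) ⇒ JW; edges |J|=-3/2, |W|=11/2
  updated: d(JW,NO)=59/4, d(JW,RU)=67/4, d(JW,Y)=16
4. join JW+NO (d=59/4, Q=-305/4) ⇒ JNOW; edges |JW|=75/16, |NO|=161/16
  updated: d(JNOW,RU)=39/4, d(JNOW,Y)=109/8
5. join JNOW+RU (d=39/4, Q=-315/8) ⇒ JNORUW; edges |JNOW|=59/16, |RU|=97/16
  updated: d(JNORUW,Y)=159/16
6. join JNORUW+Y (d=159/16) ⇒ JNORUWY; edges |JNORUW|=159/32, |Y|=159/32
final tree: ((((J:-3/2,W:11/2):75/16,(N:-1/2,O:17/2):161/16):59/16,(R:7/2,U:-1/2):97/16):159/32,Y:159/32)
total length: 791/16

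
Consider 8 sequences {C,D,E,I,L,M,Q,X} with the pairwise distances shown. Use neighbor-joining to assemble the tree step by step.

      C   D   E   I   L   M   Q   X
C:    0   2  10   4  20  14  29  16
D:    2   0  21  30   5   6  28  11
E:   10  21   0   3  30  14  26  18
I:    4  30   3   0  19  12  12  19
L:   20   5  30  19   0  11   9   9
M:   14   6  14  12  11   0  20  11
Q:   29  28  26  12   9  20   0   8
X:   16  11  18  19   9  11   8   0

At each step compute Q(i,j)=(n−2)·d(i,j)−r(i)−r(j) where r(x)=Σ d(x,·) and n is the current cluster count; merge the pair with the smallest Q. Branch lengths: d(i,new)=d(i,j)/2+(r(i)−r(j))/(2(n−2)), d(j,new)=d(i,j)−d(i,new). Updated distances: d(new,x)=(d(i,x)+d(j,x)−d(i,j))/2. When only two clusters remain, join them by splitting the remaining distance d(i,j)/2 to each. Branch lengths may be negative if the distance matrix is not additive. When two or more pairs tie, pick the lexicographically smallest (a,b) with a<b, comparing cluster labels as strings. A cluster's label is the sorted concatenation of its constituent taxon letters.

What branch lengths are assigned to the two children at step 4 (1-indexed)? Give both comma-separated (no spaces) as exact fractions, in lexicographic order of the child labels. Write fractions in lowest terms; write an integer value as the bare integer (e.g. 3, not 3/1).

77/48,163/48

iteration 1: select E,I (d=3, Q=-203); attach at lengths (41/12, -5/12); label the merged cluster EI
  updated: d(C,EI)=11/2, d(D,EI)=24, d(EI,L)=23, d(EI,M)=23/2, d(EI,Q)=35/2, d(EI,X)=17
iteration 2: select C,EI (d=11/2, Q=-315/2); attach at lengths (31/20, 79/20); label the merged cluster CEI
  updated: d(CEI,D)=41/4, d(CEI,L)=75/4, d(CEI,M)=10, d(CEI,Q)=41/2, d(CEI,X)=55/4
iteration 3: select Q,X (d=8, Q=-425/4); attach at lengths (259/32, -3/32); label the merged cluster QX
  updated: d(CEI,QX)=105/8, d(D,QX)=31/2, d(L,QX)=5, d(M,QX)=23/2
iteration 4: select L,QX (d=5, Q=-559/8); attach at lengths (77/48, 163/48); label the merged cluster LQX
  updated: d(CEI,LQX)=215/16, d(D,LQX)=31/4, d(LQX,M)=35/4
iteration 5: select CEI,M (d=10, Q=-615/16); attach at lengths (463/64, 177/64); label the merged cluster CEIM
  updated: d(CEIM,D)=25/8, d(CEIM,LQX)=195/32
iteration 6: select CEIM,D (d=25/8, Q=-543/32); attach at lengths (47/64, 153/64); label the merged cluster CDEIM
  updated: d(CDEIM,LQX)=343/64
iteration 7: select CDEIM,LQX (d=343/64); attach at lengths (343/128, 343/128); label the merged cluster CDEILMQX
final tree: ((((C:31/20,(E:41/12,I:-5/12):79/20):463/64,M:177/64):47/64,D:153/64):343/128,(L:77/48,(Q:259/32,X:-3/32):163/48):343/128)
total length: 2559/64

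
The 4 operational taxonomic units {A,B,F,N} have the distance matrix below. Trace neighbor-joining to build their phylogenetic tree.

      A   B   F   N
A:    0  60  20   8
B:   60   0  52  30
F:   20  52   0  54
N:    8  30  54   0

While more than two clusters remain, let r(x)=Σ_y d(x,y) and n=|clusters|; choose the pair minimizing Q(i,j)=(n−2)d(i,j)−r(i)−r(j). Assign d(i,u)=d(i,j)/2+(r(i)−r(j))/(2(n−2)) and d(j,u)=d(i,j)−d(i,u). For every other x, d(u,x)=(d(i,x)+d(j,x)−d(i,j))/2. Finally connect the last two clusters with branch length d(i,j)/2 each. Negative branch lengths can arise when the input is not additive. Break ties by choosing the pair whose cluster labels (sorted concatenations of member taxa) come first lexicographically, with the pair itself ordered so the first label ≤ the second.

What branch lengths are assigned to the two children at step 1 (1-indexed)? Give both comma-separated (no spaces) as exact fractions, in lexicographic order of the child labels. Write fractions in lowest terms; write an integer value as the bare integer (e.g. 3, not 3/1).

step 1: merge (A,F) at d=20, Q=-174; branch lengths A→1/2, F→39/2; new cluster AF
  updated: d(AF,B)=46, d(AF,N)=21
step 2: merge (AF,B) at d=46, Q=-97; branch lengths AF→37/2, B→55/2; new cluster ABF
  updated: d(ABF,N)=5/2
step 3: merge (ABF,N) at d=5/2; branch lengths ABF→5/4, N→5/4; new cluster ABFN
final tree: (((A:1/2,F:39/2):37/2,B:55/2):5/4,N:5/4)
total length: 137/2

1/2,39/2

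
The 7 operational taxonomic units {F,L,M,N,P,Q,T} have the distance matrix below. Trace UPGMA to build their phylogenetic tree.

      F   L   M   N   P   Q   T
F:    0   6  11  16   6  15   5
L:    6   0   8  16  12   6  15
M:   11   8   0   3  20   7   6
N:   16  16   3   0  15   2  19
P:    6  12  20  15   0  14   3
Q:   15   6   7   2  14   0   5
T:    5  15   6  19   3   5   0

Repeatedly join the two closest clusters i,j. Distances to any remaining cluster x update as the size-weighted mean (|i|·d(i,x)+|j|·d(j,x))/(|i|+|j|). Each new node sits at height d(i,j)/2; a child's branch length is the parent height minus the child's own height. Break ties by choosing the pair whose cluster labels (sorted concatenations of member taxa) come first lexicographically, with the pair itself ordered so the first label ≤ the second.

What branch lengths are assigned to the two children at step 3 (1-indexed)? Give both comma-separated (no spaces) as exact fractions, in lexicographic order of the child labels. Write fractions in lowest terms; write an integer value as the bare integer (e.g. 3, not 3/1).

1. join N+Q (d=2) ⇒ NQ; edges |N|=1, |Q|=1
  updated: d(F,NQ)=31/2, d(L,NQ)=11, d(M,NQ)=5, d(NQ,P)=29/2, d(NQ,T)=12
2. join P+T (d=3) ⇒ PT; edges |P|=3/2, |T|=3/2
  updated: d(F,PT)=11/2, d(L,PT)=27/2, d(M,PT)=13, d(NQ,PT)=53/4
3. join M+NQ (d=5) ⇒ MNQ; edges |M|=5/2, |NQ|=3/2
  updated: d(F,MNQ)=14, d(L,MNQ)=10, d(MNQ,PT)=79/6
4. join F+PT (d=11/2) ⇒ FPT; edges |F|=11/4, |PT|=5/4
  updated: d(FPT,L)=11, d(FPT,MNQ)=121/9
5. join L+MNQ (d=10) ⇒ LMNQ; edges |L|=5, |MNQ|=5/2
  updated: d(FPT,LMNQ)=77/6
6. join FPT+LMNQ (d=77/6) ⇒ FLMNPQT; edges |FPT|=11/3, |LMNQ|=17/12
final tree: ((F:11/4,(P:3/2,T:3/2):5/4):11/3,(L:5,(M:5/2,(N:1,Q:1):3/2):5/2):17/12)
total length: 307/12

5/2,3/2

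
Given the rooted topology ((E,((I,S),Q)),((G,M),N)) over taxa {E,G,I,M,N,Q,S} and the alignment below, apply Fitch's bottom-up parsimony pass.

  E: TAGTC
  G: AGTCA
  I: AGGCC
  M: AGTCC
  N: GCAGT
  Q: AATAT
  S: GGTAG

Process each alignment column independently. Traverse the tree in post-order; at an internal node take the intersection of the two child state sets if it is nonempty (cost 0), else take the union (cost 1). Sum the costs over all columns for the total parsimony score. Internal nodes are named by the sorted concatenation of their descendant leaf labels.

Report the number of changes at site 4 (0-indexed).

4

[col 0] IS: children I:{A}, S:{G} ∪→ {A,G}; cost 1
[col 0] IQS: children IS:{A,G}, Q:{A} ∩→ {A}; cost 0
[col 0] EIQS: children E:{T}, IQS:{A} ∪→ {A,T}; cost 1
[col 0] GM: children G:{A}, M:{A} ∩→ {A}; cost 0
[col 0] GMN: children GM:{A}, N:{G} ∪→ {A,G}; cost 1
[col 0] EGIMNQS: children EIQS:{A,T}, GMN:{A,G} ∩→ {A}; cost 0
[col 1] IS: children I:{G}, S:{G} ∩→ {G}; cost 0
[col 1] IQS: children IS:{G}, Q:{A} ∪→ {A,G}; cost 1
[col 1] EIQS: children E:{A}, IQS:{A,G} ∩→ {A}; cost 0
[col 1] GM: children G:{G}, M:{G} ∩→ {G}; cost 0
[col 1] GMN: children GM:{G}, N:{C} ∪→ {C,G}; cost 1
[col 1] EGIMNQS: children EIQS:{A}, GMN:{C,G} ∪→ {A,C,G}; cost 1
[col 2] IS: children I:{G}, S:{T} ∪→ {G,T}; cost 1
[col 2] IQS: children IS:{G,T}, Q:{T} ∩→ {T}; cost 0
[col 2] EIQS: children E:{G}, IQS:{T} ∪→ {G,T}; cost 1
[col 2] GM: children G:{T}, M:{T} ∩→ {T}; cost 0
[col 2] GMN: children GM:{T}, N:{A} ∪→ {A,T}; cost 1
[col 2] EGIMNQS: children EIQS:{G,T}, GMN:{A,T} ∩→ {T}; cost 0
[col 3] IS: children I:{C}, S:{A} ∪→ {A,C}; cost 1
[col 3] IQS: children IS:{A,C}, Q:{A} ∩→ {A}; cost 0
[col 3] EIQS: children E:{T}, IQS:{A} ∪→ {A,T}; cost 1
[col 3] GM: children G:{C}, M:{C} ∩→ {C}; cost 0
[col 3] GMN: children GM:{C}, N:{G} ∪→ {C,G}; cost 1
[col 3] EGIMNQS: children EIQS:{A,T}, GMN:{C,G} ∪→ {A,C,G,T}; cost 1
[col 4] IS: children I:{C}, S:{G} ∪→ {C,G}; cost 1
[col 4] IQS: children IS:{C,G}, Q:{T} ∪→ {C,G,T}; cost 1
[col 4] EIQS: children E:{C}, IQS:{C,G,T} ∩→ {C}; cost 0
[col 4] GM: children G:{A}, M:{C} ∪→ {A,C}; cost 1
[col 4] GMN: children GM:{A,C}, N:{T} ∪→ {A,C,T}; cost 1
[col 4] EGIMNQS: children EIQS:{C}, GMN:{A,C,T} ∩→ {C}; cost 0
per-site changes: [3, 3, 3, 4, 4]; total = 17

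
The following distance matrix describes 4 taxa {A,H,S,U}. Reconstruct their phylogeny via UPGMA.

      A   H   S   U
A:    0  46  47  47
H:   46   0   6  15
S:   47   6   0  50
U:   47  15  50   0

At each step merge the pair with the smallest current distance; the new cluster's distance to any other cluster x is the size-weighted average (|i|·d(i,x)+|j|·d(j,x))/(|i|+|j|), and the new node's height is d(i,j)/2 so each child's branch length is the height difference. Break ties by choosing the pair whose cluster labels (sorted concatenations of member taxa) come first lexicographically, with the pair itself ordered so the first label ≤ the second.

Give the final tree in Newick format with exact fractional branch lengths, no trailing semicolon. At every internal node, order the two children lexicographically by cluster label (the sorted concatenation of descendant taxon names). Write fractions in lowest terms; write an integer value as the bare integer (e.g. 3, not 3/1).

1. join H+S (d=6) ⇒ HS; edges |H|=3, |S|=3
  updated: d(A,HS)=93/2, d(HS,U)=65/2
2. join HS+U (d=65/2) ⇒ HSU; edges |HS|=53/4, |U|=65/4
  updated: d(A,HSU)=140/3
3. join A+HSU (d=140/3) ⇒ AHSU; edges |A|=70/3, |HSU|=85/12
final tree: (A:70/3,((H:3,S:3):53/4,U:65/4):85/12)
total length: 791/12

(A:70/3,((H:3,S:3):53/4,U:65/4):85/12)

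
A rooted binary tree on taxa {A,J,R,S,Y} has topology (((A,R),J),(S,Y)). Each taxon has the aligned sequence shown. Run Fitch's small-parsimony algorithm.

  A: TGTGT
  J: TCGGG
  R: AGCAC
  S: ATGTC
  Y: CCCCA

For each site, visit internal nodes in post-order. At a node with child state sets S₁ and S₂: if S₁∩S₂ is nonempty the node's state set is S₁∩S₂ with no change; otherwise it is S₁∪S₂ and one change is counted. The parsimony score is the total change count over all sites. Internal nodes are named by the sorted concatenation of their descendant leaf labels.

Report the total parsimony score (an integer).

site 0, node AR: A={T} ∪ R={A} → {A,T} (+1)
site 0, node AJR: AR={A,T} ∩ J={T} → {T} (+0)
site 0, node SY: S={A} ∪ Y={C} → {A,C} (+1)
site 0, node AJRSY: AJR={T} ∪ SY={A,C} → {A,C,T} (+1)
site 1, node AR: A={G} ∩ R={G} → {G} (+0)
site 1, node AJR: AR={G} ∪ J={C} → {C,G} (+1)
site 1, node SY: S={T} ∪ Y={C} → {C,T} (+1)
site 1, node AJRSY: AJR={C,G} ∩ SY={C,T} → {C} (+0)
site 2, node AR: A={T} ∪ R={C} → {C,T} (+1)
site 2, node AJR: AR={C,T} ∪ J={G} → {C,G,T} (+1)
site 2, node SY: S={G} ∪ Y={C} → {C,G} (+1)
site 2, node AJRSY: AJR={C,G,T} ∩ SY={C,G} → {C,G} (+0)
site 3, node AR: A={G} ∪ R={A} → {A,G} (+1)
site 3, node AJR: AR={A,G} ∩ J={G} → {G} (+0)
site 3, node SY: S={T} ∪ Y={C} → {C,T} (+1)
site 3, node AJRSY: AJR={G} ∪ SY={C,T} → {C,G,T} (+1)
site 4, node AR: A={T} ∪ R={C} → {C,T} (+1)
site 4, node AJR: AR={C,T} ∪ J={G} → {C,G,T} (+1)
site 4, node SY: S={C} ∪ Y={A} → {A,C} (+1)
site 4, node AJRSY: AJR={C,G,T} ∩ SY={A,C} → {C} (+0)
per-site changes: [3, 2, 3, 3, 3]; total = 14

14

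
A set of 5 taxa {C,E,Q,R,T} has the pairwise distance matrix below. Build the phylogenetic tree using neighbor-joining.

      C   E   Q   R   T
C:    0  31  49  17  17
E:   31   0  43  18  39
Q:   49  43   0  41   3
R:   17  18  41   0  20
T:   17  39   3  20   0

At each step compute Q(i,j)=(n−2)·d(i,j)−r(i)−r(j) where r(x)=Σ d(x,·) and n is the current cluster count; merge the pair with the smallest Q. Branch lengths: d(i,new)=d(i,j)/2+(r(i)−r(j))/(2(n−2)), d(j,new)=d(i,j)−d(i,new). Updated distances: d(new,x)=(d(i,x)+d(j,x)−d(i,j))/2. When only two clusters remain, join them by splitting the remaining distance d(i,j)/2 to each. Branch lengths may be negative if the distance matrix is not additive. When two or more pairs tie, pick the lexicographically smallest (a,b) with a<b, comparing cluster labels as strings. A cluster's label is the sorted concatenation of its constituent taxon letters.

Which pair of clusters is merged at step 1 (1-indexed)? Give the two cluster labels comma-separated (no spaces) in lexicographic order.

Q,T

1. join Q+T (d=3, Q=-206) ⇒ QT; edges |Q|=11, |T|=-8
  updated: d(C,QT)=63/2, d(E,QT)=79/2, d(QT,R)=29
2. join C+QT (d=63/2, Q=-233/2) ⇒ CQT; edges |C|=85/8, |QT|=167/8
  updated: d(CQT,E)=39/2, d(CQT,R)=29/4
3. join CQT+E (d=39/2, Q=-179/4) ⇒ CEQT; edges |CQT|=35/8, |E|=121/8
  updated: d(CEQT,R)=23/8
4. join CEQT+R (d=23/8) ⇒ CEQRT; edges |CEQT|=23/16, |R|=23/16
final tree: (((C:85/8,(Q:11,T:-8):167/8):35/8,E:121/8):23/16,R:23/16)
total length: 455/8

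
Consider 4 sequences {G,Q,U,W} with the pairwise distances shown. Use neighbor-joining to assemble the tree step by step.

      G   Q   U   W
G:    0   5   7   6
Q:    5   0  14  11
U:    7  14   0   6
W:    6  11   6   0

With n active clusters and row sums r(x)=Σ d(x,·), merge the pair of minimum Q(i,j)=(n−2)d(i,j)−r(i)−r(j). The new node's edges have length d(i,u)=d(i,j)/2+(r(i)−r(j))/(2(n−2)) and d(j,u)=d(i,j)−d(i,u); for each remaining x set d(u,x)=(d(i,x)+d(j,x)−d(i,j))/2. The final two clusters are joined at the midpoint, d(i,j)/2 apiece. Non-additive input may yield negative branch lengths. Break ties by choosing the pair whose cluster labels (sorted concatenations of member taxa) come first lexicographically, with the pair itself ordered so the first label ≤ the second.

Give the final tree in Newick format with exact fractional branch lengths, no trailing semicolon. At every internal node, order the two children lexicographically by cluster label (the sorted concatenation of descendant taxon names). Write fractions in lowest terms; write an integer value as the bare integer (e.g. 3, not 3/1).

iteration 1: select G,Q (d=5, Q=-38); attach at lengths (-1/2, 11/2); label the merged cluster GQ
  updated: d(GQ,U)=8, d(GQ,W)=6
iteration 2: select GQ,U (d=8, Q=-20); attach at lengths (4, 4); label the merged cluster GQU
  updated: d(GQU,W)=2
iteration 3: select GQU,W (d=2); attach at lengths (1, 1); label the merged cluster GQUW
final tree: (((G:-1/2,Q:11/2):4,U:4):1,W:1)
total length: 15

(((G:-1/2,Q:11/2):4,U:4):1,W:1)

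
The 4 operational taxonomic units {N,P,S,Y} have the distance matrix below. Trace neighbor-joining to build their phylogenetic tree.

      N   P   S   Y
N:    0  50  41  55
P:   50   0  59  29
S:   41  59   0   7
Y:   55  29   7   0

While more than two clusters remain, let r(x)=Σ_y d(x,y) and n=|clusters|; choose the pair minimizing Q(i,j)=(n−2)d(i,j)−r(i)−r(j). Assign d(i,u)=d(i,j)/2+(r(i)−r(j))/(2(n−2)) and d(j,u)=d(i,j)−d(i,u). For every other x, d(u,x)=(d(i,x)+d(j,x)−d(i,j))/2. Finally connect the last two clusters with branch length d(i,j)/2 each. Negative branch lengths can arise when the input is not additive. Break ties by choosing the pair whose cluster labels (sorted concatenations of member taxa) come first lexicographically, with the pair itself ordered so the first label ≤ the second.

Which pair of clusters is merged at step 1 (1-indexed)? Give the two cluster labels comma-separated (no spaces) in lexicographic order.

N,P

step 1: merge (N,P) at d=50, Q=-184; branch lengths N→27, P→23; new cluster NP
  updated: d(NP,S)=25, d(NP,Y)=17
step 2: merge (NP,S) at d=25, Q=-49; branch lengths NP→35/2, S→15/2; new cluster NPS
  updated: d(NPS,Y)=-1/2
step 3: merge (NPS,Y) at d=-1/2; branch lengths NPS→-1/4, Y→-1/4; new cluster NPSY
final tree: (((N:27,P:23):35/2,S:15/2):-1/4,Y:-1/4)
total length: 149/2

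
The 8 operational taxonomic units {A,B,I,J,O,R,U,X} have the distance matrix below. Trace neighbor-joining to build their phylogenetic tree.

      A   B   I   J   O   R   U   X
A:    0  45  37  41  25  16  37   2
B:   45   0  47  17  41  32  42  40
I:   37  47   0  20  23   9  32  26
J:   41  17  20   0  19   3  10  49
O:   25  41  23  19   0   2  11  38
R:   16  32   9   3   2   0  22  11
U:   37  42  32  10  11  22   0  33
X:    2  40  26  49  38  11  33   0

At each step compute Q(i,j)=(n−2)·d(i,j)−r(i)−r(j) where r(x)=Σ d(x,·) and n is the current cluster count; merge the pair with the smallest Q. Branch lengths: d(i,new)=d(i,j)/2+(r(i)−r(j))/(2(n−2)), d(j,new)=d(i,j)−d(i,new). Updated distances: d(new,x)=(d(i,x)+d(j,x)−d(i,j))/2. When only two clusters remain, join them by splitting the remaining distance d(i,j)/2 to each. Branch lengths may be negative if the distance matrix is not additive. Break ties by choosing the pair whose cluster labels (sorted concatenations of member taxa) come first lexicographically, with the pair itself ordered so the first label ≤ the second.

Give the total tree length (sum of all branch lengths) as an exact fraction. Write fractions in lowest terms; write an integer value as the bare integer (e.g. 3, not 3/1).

step 1: merge (A,X) at d=2, Q=-390; branch lengths A→4/3, X→2/3; new cluster AX
  updated: d(AX,B)=83/2, d(AX,I)=61/2, d(AX,J)=44, d(AX,O)=61/2, d(AX,R)=25/2, d(AX,U)=34
step 2: merge (B,J) at d=17, Q=-497/2; branch lengths B→77/4, J→-9/4; new cluster BJ
  updated: d(AX,BJ)=137/4, d(BJ,I)=25, d(BJ,O)=43/2, d(BJ,R)=9, d(BJ,U)=35/2
step 3: merge (O,U) at d=11, Q=-321/2; branch lengths O→31/16, U→145/16; new cluster OU
  updated: d(AX,OU)=107/4, d(BJ,OU)=14, d(I,OU)=22, d(OU,R)=13/2
step 4: merge (BJ,OU) at d=14, Q=-219/2; branch lengths BJ→55/6, OU→29/6; new cluster BJOU
  updated: d(AX,BJOU)=47/2, d(BJOU,I)=33/2, d(BJOU,R)=3/4
step 5: merge (AX,R) at d=25/2, Q=-255/4; branch lengths AX→277/16, R→-77/16; new cluster ARX
  updated: d(ARX,BJOU)=47/8, d(ARX,I)=27/2
step 6: merge (ARX,BJOU) at d=47/8, Q=-287/8; branch lengths ARX→23/16, BJOU→71/16; new cluster ABJORUX
  updated: d(ABJORUX,I)=193/16
step 7: merge (ABJORUX,I) at d=193/16; branch lengths ABJORUX→193/32, I→193/32; new cluster ABIJORUX
final tree: ((((A:4/3,X:2/3):277/16,R:-77/16):23/16,((B:77/4,J:-9/4):55/6,(O:31/16,U:145/16):29/6):71/16):193/32,I:193/32)
total length: 1191/16

1191/16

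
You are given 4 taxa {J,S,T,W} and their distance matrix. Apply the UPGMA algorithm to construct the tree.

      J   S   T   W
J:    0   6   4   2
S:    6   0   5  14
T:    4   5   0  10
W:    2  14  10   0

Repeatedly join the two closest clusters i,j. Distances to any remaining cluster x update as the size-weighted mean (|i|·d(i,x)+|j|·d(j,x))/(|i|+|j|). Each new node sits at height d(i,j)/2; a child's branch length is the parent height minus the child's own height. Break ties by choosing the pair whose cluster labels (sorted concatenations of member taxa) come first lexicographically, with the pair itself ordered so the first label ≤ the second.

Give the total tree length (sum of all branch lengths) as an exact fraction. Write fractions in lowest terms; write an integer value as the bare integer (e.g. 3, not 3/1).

iteration 1: select J,W (d=2); attach at lengths (1, 1); label the merged cluster JW
  updated: d(JW,S)=10, d(JW,T)=7
iteration 2: select S,T (d=5); attach at lengths (5/2, 5/2); label the merged cluster ST
  updated: d(JW,ST)=17/2
iteration 3: select JW,ST (d=17/2); attach at lengths (13/4, 7/4); label the merged cluster JSTW
final tree: ((J:1,W:1):13/4,(S:5/2,T:5/2):7/4)
total length: 12

12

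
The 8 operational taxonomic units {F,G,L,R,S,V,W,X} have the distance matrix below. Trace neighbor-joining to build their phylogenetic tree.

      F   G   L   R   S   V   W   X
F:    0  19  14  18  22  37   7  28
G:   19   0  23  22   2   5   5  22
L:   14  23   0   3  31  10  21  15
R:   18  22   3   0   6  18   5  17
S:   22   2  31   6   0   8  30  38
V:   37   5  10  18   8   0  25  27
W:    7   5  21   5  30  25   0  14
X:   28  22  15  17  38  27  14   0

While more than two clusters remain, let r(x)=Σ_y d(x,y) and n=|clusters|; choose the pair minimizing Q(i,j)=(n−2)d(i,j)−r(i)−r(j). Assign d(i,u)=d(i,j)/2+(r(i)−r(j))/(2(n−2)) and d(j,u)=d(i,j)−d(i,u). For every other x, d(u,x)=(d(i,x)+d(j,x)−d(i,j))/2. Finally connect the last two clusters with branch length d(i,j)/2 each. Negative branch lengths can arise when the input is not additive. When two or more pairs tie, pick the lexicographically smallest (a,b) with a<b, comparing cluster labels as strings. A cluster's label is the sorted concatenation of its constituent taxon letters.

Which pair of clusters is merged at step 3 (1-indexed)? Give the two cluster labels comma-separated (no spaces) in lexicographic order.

1. join G+S (d=2, Q=-223) ⇒ GS; edges |G|=-9/4, |S|=17/4
  updated: d(F,GS)=39/2, d(GS,L)=26, d(GS,R)=13, d(GS,V)=11/2, d(GS,W)=33/2, d(GS,X)=29
2. join GS+V (d=11/2, Q=-409/2) ⇒ GSV; edges |GS|=29/20, |V|=81/20
  updated: d(F,GSV)=51/2, d(GSV,L)=61/4, d(GSV,R)=51/4, d(GSV,W)=18, d(GSV,X)=101/4
3. join F+W (d=7, Q=-259/2) ⇒ FW; edges |F|=111/16, |W|=1/16
  updated: d(FW,GSV)=73/4, d(FW,L)=14, d(FW,R)=8, d(FW,X)=35/2
4. join FW+X (d=35/2, Q=-80) ⇒ FWX; edges |FW|=71/12, |X|=139/12
  updated: d(FWX,GSV)=13, d(FWX,L)=23/4, d(FWX,R)=15/4
5. join FWX+GSV (d=13, Q=-75/2) ⇒ FGSVWX; edges |FWX|=15/8, |GSV|=89/8
  updated: d(FGSVWX,L)=4, d(FGSVWX,R)=7/4
6. join FGSVWX+L (d=4, Q=-35/4) ⇒ FGLSVWX; edges |FGSVWX|=11/8, |L|=21/8
  updated: d(FGLSVWX,R)=3/8
7. join FGLSVWX+R (d=3/8) ⇒ FGLRSVWX; edges |FGLSVWX|=3/16, |R|=3/16
final tree: (((((F:111/16,W:1/16):71/12,X:139/12):15/8,((G:-9/4,S:17/4):29/20,V:81/20):89/8):11/8,L:21/8):3/16,R:3/16)
total length: 395/8

F,W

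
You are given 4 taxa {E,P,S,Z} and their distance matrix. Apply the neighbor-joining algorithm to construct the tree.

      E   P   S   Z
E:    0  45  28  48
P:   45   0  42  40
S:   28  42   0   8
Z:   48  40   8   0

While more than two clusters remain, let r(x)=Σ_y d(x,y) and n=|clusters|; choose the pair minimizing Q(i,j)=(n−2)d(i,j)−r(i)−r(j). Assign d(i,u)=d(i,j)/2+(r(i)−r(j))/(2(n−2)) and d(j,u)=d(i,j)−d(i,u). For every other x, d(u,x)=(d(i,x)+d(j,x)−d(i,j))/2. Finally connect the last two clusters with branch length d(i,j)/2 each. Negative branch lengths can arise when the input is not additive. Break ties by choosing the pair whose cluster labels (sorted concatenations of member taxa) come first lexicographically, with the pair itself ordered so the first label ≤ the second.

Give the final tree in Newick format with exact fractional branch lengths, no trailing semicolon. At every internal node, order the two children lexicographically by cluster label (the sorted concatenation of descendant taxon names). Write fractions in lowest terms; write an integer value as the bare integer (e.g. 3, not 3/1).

1. join E+P (d=45, Q=-158) ⇒ EP; edges |E|=21, |P|=24
  updated: d(EP,S)=25/2, d(EP,Z)=43/2
2. join EP+S (d=25/2, Q=-42) ⇒ EPS; edges |EP|=13, |S|=-1/2
  updated: d(EPS,Z)=17/2
3. join EPS+Z (d=17/2) ⇒ EPSZ; edges |EPS|=17/4, |Z|=17/4
final tree: (((E:21,P:24):13,S:-1/2):17/4,Z:17/4)
total length: 66

(((E:21,P:24):13,S:-1/2):17/4,Z:17/4)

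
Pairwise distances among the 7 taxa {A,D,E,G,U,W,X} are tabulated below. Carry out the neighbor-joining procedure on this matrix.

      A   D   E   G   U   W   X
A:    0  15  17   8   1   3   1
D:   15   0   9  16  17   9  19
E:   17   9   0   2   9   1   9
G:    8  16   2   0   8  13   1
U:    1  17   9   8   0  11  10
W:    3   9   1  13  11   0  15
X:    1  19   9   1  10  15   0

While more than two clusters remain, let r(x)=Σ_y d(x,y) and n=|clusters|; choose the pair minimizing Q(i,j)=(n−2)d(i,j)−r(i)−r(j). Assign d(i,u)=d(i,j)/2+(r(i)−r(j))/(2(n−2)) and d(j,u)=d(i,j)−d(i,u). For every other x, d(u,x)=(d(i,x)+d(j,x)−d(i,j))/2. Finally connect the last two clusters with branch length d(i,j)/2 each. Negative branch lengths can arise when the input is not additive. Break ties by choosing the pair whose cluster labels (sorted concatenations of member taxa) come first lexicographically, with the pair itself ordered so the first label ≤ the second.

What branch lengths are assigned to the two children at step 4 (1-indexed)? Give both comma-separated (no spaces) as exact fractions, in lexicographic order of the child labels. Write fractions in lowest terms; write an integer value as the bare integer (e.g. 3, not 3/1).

1. join G+X (d=1, Q=-98) ⇒ GX; edges |G|=-1/5, |X|=6/5
  updated: d(A,GX)=4, d(D,GX)=17, d(E,GX)=5, d(GX,U)=17/2, d(GX,W)=27/2
2. join A+U (d=1, Q=-165/2) ⇒ AU; edges |A|=-5/16, |U|=21/16
  updated: d(AU,D)=31/2, d(AU,E)=25/2, d(AU,GX)=23/4, d(AU,W)=13/2
3. join AU+GX (d=23/4, Q=-257/4) ⇒ AGUX; edges |AU|=65/24, |GX|=73/24
  updated: d(AGUX,D)=107/8, d(AGUX,E)=47/8, d(AGUX,W)=57/8
4. join AGUX+D (d=107/8, Q=-31) ⇒ ADGUX; edges |AGUX|=87/16, |D|=127/16
  updated: d(ADGUX,E)=3/4, d(ADGUX,W)=11/8
5. join ADGUX+E (d=3/4, Q=-25/8) ⇒ ADEGUX; edges |ADGUX|=9/16, |E|=3/16
  updated: d(ADEGUX,W)=13/16
6. join ADEGUX+W (d=13/16) ⇒ ADEGUWX; edges |ADEGUX|=13/32, |W|=13/32
final tree: (((((A:-5/16,U:21/16):65/24,(G:-1/5,X:6/5):73/24):87/16,D:127/16):9/16,E:3/16):13/32,W:13/32)
total length: 363/16

87/16,127/16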